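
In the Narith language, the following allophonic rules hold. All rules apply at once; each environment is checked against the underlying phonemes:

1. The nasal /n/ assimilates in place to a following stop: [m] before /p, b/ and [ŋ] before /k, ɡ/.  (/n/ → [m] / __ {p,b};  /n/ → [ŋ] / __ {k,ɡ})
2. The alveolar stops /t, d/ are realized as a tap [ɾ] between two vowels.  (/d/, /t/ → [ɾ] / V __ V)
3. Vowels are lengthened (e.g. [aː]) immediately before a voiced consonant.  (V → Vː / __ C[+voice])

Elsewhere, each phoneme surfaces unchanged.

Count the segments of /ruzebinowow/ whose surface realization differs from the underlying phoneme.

Segments that undergo a rule: /u/ → [uː] (rule 3); /e/ → [eː] (rule 3); /i/ → [iː] (rule 3); /o/ → [oː] (rule 3); /o/ → [oː] (rule 3).
All other segments surface unchanged.

5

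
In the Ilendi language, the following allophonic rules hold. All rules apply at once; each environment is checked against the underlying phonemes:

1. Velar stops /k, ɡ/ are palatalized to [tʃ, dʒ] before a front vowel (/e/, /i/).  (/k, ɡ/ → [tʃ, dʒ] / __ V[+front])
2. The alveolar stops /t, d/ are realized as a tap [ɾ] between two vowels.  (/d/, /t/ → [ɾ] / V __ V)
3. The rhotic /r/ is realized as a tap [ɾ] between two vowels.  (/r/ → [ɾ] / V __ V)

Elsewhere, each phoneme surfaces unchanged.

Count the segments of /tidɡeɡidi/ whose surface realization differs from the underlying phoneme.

3

Segments that undergo a rule: /ɡ/ → [dʒ] (rule 1); /ɡ/ → [dʒ] (rule 1); /d/ → [ɾ] (rule 2).
All other segments surface unchanged.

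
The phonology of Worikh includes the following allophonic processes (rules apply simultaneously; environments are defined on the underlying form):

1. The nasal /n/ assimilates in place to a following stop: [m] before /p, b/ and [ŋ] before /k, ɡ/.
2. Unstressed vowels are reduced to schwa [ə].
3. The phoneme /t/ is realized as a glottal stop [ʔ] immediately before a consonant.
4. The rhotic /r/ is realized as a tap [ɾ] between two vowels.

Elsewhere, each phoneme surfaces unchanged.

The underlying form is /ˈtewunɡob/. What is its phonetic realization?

[ˈtewəŋɡəb]

/t/ (word-initial) is in the target of rule 3 but the environment (immediately before a consonant) is not met → [t].
/e/ (between /t/ and /w/) fails the environment for rule 2, so it stays [e].
/u/ (between /w/ and /n/) occurs in an unstressed syllable → [ə] by rule 2.
/n/ — between /u/ and /ɡ/, before a labial or velar stop — surfaces as [ŋ] (rule 1).
/o/ (between /ɡ/ and /b/): in an unstressed syllable, so rule 2 applies → [ə].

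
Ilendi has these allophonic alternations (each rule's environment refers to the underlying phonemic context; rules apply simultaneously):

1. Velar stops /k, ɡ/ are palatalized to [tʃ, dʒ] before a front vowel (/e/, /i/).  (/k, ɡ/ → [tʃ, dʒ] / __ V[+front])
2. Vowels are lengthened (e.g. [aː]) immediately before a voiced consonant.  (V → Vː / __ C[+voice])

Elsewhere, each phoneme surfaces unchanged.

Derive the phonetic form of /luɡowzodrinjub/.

[luːɡoːwzoːdriːnjuːb]

/l/ — not in any rule's target class → [l].
/u/ (between /l/ and /ɡ/): before a voiced consonant, so rule 2 applies → [uː].
/ɡ/ (between /u/ and /o/) is in the target of rule 1 but the environment (before a front vowel) is not met → [ɡ].
/o/ — between /ɡ/ and /w/, before a voiced consonant — surfaces as [oː] (rule 2).
/w/ — not in any rule's target class → [w].
/z/ (between /w/ and /o/) is unaffected → [z].
/o/ — between /z/ and /d/, before a voiced consonant — surfaces as [oː] (rule 2).
/d/ — not in any rule's target class → [d].
/r/ (between /d/ and /i/) is unaffected → [r].
/i/ meets the environment for rule 2 (before a voiced consonant) → [iː].
/n/ — not in any rule's target class → [n].
/j/ — not in any rule's target class → [j].
Rule 2 applies to /u/ (between /j/ and /b/: before a voiced consonant) → [uː].
/b/ (word-final) is unaffected → [b].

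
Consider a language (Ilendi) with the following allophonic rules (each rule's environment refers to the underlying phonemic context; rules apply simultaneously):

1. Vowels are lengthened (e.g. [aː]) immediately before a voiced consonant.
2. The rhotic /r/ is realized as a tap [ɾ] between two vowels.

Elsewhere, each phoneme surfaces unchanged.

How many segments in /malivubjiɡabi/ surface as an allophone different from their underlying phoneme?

Segments that undergo a rule: /a/ → [aː] (rule 1); /i/ → [iː] (rule 1); /u/ → [uː] (rule 1); /i/ → [iː] (rule 1); /a/ → [aː] (rule 1).
All other segments surface unchanged.

5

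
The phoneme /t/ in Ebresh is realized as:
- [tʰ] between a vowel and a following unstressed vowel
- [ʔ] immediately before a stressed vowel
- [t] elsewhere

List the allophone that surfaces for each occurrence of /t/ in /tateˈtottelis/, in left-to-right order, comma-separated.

[t], [tʰ], [ʔ], [t], [t]

Occurrence 1 (position 1): no conditioning environment matches → elsewhere allophone [t].
Occurrence 2 (position 3): between a vowel and a following unstressed vowel → [tʰ].
Occurrence 3 (position 5): immediately before a stressed vowel → [ʔ].
Occurrence 4 (position 7): no conditioning environment matches → elsewhere allophone [t].
Occurrence 5 (position 8): no conditioning environment matches → elsewhere allophone [t].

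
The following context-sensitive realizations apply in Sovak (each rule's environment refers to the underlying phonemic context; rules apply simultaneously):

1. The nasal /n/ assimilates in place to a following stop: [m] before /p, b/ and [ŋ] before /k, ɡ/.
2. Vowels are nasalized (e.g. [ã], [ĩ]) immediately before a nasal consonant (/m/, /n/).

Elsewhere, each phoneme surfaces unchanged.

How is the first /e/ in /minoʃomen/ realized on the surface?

[ẽ]

/e/ meets the environment for rule 2 (before a nasal consonant) → [ẽ].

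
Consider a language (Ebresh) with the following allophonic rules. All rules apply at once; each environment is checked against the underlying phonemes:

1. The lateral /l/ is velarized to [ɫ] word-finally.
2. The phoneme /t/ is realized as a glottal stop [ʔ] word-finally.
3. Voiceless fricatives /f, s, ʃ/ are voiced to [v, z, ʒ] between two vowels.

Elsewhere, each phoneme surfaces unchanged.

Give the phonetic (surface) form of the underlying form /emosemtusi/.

[emozemtuzi]

/e/ — not in any rule's target class → [e].
/m/ (between /e/ and /o/): no rule targets it → [m].
/o/ (between /m/ and /s/) is unaffected → [o].
Rule 3 applies to /s/ (between /o/ and /e/: between two vowels) → [z].
/e/ stays [e].
/m/ — not in any rule's target class → [m].
/t/ — between /m/ and /u/; rule 2 does not apply here → [t].
/u/ stays [u].
/s/ meets the environment for rule 3 (between two vowels) → [z].
/i/ (word-final) is unaffected → [i].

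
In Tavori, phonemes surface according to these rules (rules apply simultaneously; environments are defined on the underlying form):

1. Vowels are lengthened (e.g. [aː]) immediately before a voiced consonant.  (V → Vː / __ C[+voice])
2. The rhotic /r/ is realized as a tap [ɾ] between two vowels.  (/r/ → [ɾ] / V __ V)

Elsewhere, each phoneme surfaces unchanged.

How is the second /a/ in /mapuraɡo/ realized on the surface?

/a/ (between /r/ and /ɡ/) occurs before a voiced consonant → [aː] by rule 1.

[aː]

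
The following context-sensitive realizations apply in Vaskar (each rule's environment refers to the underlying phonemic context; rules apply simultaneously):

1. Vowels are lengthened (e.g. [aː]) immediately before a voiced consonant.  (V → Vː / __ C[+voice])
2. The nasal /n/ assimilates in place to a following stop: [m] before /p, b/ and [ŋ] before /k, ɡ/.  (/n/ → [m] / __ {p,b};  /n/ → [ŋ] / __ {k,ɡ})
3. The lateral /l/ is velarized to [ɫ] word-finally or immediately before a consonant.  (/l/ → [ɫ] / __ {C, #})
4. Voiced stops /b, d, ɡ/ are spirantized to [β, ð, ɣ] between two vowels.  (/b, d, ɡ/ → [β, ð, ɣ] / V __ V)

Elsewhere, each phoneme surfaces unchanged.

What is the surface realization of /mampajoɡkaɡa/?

[maːmpaːjoːɡkaːɣa]

/m/ (word-initial): no rule targets it → [m].
/a/ meets the environment for rule 1 (before a voiced consonant) → [aː].
/m/ stays [m].
/p/ (between /m/ and /a/): no rule targets it → [p].
/a/ (between /p/ and /j/): before a voiced consonant, so rule 1 applies → [aː].
/j/ (between /a/ and /o/): no rule targets it → [j].
/o/ (between /j/ and /ɡ/) occurs before a voiced consonant → [oː] by rule 1.
/ɡ/ (between /o/ and /k/): rule 4 targets it, but not between two vowels → unchanged [ɡ].
/k/ (between /ɡ/ and /a/): no rule targets it → [k].
/a/ — between /k/ and /ɡ/, before a voiced consonant — surfaces as [aː] (rule 1).
/ɡ/ — between /a/ and /a/, between two vowels — surfaces as [ɣ] (rule 4).
/a/ (word-final) is in the target of rule 1 but the environment (before a voiced consonant) is not met → [a].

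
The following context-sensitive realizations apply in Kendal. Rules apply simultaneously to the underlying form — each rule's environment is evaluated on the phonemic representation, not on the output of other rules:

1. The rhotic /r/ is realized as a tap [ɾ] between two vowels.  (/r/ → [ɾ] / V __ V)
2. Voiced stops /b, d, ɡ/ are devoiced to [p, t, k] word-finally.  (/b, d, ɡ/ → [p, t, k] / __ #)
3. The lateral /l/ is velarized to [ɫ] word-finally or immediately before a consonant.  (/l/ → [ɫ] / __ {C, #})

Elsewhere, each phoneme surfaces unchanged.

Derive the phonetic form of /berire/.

[beɾiɾe]

/b/ — word-initial; rule 2 does not apply here → [b].
/e/ stays [e].
Rule 1 applies to /r/ (between /e/ and /i/: between two vowels) → [ɾ].
/i/ — not in any rule's target class → [i].
/r/ meets the environment for rule 1 (between two vowels) → [ɾ].
/e/ stays [e].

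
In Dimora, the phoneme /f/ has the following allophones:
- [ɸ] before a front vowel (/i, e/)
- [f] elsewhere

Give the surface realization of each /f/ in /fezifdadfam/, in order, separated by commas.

Occurrence 1 (position 1): before a front vowel (/i, e/) → [ɸ].
Occurrence 2 (position 5): no conditioning environment matches → elsewhere allophone [f].
Occurrence 3 (position 9): no conditioning environment matches → elsewhere allophone [f].

[ɸ], [f], [f]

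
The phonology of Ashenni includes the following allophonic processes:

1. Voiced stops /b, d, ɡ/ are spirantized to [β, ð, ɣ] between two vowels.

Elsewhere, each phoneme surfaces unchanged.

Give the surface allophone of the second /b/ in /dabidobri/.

[b]

/b/ (between /o/ and /r/): rule 1 targets it, but not between two vowels → unchanged [b].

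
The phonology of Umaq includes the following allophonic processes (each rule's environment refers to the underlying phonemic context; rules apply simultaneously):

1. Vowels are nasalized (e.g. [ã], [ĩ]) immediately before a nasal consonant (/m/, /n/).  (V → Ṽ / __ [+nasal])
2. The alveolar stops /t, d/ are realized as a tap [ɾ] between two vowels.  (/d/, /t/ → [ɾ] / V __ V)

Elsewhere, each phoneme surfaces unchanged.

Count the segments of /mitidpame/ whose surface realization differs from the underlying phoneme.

Segments that undergo a rule: /t/ → [ɾ] (rule 2); /a/ → [ã] (rule 1).
All other segments surface unchanged.

2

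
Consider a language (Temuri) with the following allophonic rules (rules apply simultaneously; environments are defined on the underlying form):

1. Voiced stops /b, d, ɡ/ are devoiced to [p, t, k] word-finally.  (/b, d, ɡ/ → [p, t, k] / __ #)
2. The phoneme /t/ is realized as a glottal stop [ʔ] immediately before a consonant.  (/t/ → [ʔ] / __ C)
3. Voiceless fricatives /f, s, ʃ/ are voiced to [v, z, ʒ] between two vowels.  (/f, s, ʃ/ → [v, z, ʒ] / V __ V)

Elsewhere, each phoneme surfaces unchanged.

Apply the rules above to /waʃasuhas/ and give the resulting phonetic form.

/w/ — not in any rule's target class → [w].
/a/ — not in any rule's target class → [a].
/ʃ/ (between /a/ and /a/): between two vowels, so rule 3 applies → [ʒ].
/a/ (between /ʃ/ and /s/) is unaffected → [a].
/s/ (between /a/ and /u/): between two vowels, so rule 3 applies → [z].
/u/ (between /s/ and /h/): no rule targets it → [u].
/h/ — not in any rule's target class → [h].
/a/ — not in any rule's target class → [a].
/s/ (word-final): rule 3 targets it, but not between two vowels → unchanged [s].

[waʒazuhas]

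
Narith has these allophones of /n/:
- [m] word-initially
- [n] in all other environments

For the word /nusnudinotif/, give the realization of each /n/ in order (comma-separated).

[m], [n], [n]

Occurrence 1 (position 1): word-initially → [m].
Occurrence 2 (position 4): no conditioning environment matches → elsewhere allophone [n].
Occurrence 3 (position 8): no conditioning environment matches → elsewhere allophone [n].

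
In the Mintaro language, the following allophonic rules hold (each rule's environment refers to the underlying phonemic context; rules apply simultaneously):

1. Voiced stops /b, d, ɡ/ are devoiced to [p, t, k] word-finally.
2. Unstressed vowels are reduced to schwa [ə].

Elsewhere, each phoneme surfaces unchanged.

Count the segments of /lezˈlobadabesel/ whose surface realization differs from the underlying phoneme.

5

Segments that undergo a rule: /e/ → [ə] (rule 2); /a/ → [ə] (rule 2); /a/ → [ə] (rule 2); /e/ → [ə] (rule 2); /e/ → [ə] (rule 2).
All other segments surface unchanged.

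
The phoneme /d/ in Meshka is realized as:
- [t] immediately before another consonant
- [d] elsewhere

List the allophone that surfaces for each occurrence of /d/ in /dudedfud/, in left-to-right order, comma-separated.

Occurrence 1 (position 1): no conditioning environment matches → elsewhere allophone [d].
Occurrence 2 (position 3): no conditioning environment matches → elsewhere allophone [d].
Occurrence 3 (position 5): immediately before another consonant → [t].
Occurrence 4 (position 8): no conditioning environment matches → elsewhere allophone [d].

[d], [d], [t], [d]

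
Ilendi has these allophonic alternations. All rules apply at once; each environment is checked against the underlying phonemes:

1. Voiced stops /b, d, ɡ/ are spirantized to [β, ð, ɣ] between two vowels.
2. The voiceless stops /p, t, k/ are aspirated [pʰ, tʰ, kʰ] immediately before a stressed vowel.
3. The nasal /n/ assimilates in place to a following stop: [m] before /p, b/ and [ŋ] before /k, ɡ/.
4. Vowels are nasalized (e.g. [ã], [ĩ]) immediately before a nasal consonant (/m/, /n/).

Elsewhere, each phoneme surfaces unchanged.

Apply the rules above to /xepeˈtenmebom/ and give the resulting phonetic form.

[xepeˈtʰẽnmeβõm]

/e/ (between /x/ and /p/) fails the environment for rule 4, so it stays [e].
/p/ (between /e/ and /e/) fails the environment for rule 2, so it stays [p].
/e/ (between /p/ and /t/): rule 4 targets it, but not before a nasal consonant → unchanged [e].
/t/ (between /e/ and /e/): immediately before a stressed vowel, so rule 2 applies → [tʰ].
/e/ (between /t/ and /n/): before a nasal consonant, so rule 4 applies → [ẽ].
/n/ (between /e/ and /m/) is in the target of rule 3 but the environment (before a labial or velar stop) is not met → [n].
/e/ (between /m/ and /b/) fails the environment for rule 4, so it stays [e].
/b/ (between /e/ and /o/) occurs between two vowels → [β] by rule 1.
/o/ (between /b/ and /m/): before a nasal consonant, so rule 4 applies → [õ].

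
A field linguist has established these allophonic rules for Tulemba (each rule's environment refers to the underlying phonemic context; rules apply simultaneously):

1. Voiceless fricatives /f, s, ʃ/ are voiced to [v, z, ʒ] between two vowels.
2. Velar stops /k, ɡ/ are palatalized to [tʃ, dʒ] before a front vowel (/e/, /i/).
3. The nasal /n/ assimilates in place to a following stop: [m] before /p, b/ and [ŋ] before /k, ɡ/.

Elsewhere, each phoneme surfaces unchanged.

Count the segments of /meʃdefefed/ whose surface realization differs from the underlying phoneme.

2

Segments that undergo a rule: /f/ → [v] (rule 1); /f/ → [v] (rule 1).
All other segments surface unchanged.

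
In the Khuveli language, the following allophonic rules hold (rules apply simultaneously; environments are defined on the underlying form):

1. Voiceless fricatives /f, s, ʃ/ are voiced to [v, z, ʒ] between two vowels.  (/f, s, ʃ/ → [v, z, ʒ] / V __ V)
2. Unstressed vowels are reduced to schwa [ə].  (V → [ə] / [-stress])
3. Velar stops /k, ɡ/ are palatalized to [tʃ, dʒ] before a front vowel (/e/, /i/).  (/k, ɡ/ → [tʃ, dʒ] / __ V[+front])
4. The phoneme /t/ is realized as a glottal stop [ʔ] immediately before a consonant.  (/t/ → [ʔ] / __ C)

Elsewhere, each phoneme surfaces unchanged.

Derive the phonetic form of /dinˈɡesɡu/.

[dənˈdʒesɡə]

/d/ (word-initial) is unaffected → [d].
/i/ (between /d/ and /n/): in an unstressed syllable, so rule 2 applies → [ə].
/n/ — not in any rule's target class → [n].
/ɡ/ — between /n/ and /e/, before a front vowel — surfaces as [dʒ] (rule 3).
/e/ (between /ɡ/ and /s/) fails the environment for rule 2, so it stays [e].
/s/ (between /e/ and /ɡ/) is in the target of rule 1 but the environment (between two vowels) is not met → [s].
/ɡ/ (between /s/ and /u/) fails the environment for rule 3, so it stays [ɡ].
/u/ (word-final): in an unstressed syllable, so rule 2 applies → [ə].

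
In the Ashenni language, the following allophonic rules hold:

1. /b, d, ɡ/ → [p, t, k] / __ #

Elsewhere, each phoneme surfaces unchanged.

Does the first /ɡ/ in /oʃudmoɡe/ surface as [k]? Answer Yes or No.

No

/ɡ/ (between /o/ and /e/) fails the environment for rule 1, so it stays [ɡ].
The actual realization is [ɡ], not [k].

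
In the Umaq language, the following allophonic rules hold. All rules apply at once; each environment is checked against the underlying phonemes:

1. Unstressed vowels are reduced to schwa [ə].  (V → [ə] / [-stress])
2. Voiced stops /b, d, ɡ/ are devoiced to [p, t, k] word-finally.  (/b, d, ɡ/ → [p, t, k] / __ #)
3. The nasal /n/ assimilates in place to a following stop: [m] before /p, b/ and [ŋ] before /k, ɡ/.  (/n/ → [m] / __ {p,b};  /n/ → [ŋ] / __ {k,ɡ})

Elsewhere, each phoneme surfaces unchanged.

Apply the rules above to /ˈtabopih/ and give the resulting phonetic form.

/a/ (between /t/ and /b/): rule 1 targets it, but not in an unstressed syllable → unchanged [a].
/b/ (between /a/ and /o/) is in the target of rule 2 but the environment (word-finally) is not met → [b].
/o/ (between /b/ and /p/): in an unstressed syllable, so rule 1 applies → [ə].
/i/ (between /p/ and /h/): in an unstressed syllable, so rule 1 applies → [ə].

[ˈtabəpəh]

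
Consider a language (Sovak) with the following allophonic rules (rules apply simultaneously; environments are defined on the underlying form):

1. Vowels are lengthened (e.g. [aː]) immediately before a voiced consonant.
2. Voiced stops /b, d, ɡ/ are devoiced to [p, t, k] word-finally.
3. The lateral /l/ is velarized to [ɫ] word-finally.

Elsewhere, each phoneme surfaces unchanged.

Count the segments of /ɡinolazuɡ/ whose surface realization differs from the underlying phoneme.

5

Segments that undergo a rule: /i/ → [iː] (rule 1); /o/ → [oː] (rule 1); /a/ → [aː] (rule 1); /u/ → [uː] (rule 1); /ɡ/ → [k] (rule 2).
All other segments surface unchanged.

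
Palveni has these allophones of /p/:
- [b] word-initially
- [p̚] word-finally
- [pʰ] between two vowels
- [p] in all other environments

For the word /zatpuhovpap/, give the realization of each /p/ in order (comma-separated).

Occurrence 1 (position 4): no conditioning environment matches → elsewhere allophone [p].
Occurrence 2 (position 9): no conditioning environment matches → elsewhere allophone [p].
Occurrence 3 (position 11): word-finally → [p̚].

[p], [p], [p̚]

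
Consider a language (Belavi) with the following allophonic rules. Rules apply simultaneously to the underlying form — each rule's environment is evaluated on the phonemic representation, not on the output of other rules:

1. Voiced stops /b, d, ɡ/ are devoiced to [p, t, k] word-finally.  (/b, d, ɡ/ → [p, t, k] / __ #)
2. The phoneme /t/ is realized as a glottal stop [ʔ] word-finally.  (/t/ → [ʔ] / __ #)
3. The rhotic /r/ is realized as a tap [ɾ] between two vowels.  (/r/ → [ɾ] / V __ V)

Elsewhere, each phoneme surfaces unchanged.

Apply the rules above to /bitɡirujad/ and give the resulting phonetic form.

/b/ (word-initial) is in the target of rule 1 but the environment (word-finally) is not met → [b].
/t/ — between /i/ and /ɡ/; rule 2 does not apply here → [t].
/ɡ/ (between /t/ and /i/) is in the target of rule 1 but the environment (word-finally) is not met → [ɡ].
/r/ meets the environment for rule 3 (between two vowels) → [ɾ].
/d/ — word-final, word-finally — surfaces as [t] (rule 1).

[bitɡiɾujat]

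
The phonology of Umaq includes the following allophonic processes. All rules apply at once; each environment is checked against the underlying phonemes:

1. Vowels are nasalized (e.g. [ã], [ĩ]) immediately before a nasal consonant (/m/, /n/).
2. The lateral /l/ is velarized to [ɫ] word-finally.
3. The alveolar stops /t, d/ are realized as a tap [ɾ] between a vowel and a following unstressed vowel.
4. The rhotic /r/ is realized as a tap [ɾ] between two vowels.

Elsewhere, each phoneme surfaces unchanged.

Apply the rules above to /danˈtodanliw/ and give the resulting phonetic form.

[dãnˈtoɾãnliw]

/d/ (word-initial) is in the target of rule 3 but the environment (between a vowel and a following unstressed vowel) is not met → [d].
/a/ (between /d/ and /n/): before a nasal consonant, so rule 1 applies → [ã].
/n/ — not in any rule's target class → [n].
/t/ — between /n/ and /o/; rule 3 does not apply here → [t].
/o/ (between /t/ and /d/) is in the target of rule 1 but the environment (before a nasal consonant) is not met → [o].
/d/ — between /o/ and /a/, between a vowel and a following unstressed vowel — surfaces as [ɾ] (rule 3).
Rule 1 applies to /a/ (between /d/ and /n/: before a nasal consonant) → [ã].
/n/ (between /a/ and /l/) is unaffected → [n].
/l/ (between /n/ and /i/) is in the target of rule 2 but the environment (word-finally) is not met → [l].
/i/ (between /l/ and /w/) is in the target of rule 1 but the environment (before a nasal consonant) is not met → [i].
/w/ stays [w].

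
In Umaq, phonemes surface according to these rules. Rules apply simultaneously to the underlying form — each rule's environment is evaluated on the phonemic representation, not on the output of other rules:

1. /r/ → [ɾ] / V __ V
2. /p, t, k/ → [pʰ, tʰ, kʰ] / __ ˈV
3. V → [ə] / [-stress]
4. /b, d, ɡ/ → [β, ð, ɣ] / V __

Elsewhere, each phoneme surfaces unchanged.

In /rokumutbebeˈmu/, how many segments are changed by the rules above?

Segments that undergo a rule: /o/ → [ə] (rule 3); /u/ → [ə] (rule 3); /u/ → [ə] (rule 3); /e/ → [ə] (rule 3); /b/ → [β] (rule 4); /e/ → [ə] (rule 3).
All other segments surface unchanged.

6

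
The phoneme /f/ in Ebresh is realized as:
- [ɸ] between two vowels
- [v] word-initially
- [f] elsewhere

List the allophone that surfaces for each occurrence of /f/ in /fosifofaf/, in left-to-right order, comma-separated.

Occurrence 1 (position 1): word-initially → [v].
Occurrence 2 (position 5): between two vowels → [ɸ].
Occurrence 3 (position 7): between two vowels → [ɸ].
Occurrence 4 (position 9): no conditioning environment matches → elsewhere allophone [f].

[v], [ɸ], [ɸ], [f]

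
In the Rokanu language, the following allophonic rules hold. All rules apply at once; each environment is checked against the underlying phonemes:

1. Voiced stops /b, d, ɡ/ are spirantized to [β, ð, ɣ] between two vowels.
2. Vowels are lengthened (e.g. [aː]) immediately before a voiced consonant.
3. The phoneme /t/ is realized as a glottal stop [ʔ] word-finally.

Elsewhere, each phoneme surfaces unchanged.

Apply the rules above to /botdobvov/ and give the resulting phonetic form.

[botdoːbvoːv]

/b/ (word-initial) is in the target of rule 1 but the environment (between two vowels) is not met → [b].
/o/ — between /b/ and /t/; rule 2 does not apply here → [o].
/t/ (between /o/ and /d/) fails the environment for rule 3, so it stays [t].
/d/ (between /t/ and /o/): rule 1 targets it, but not between two vowels → unchanged [d].
/o/ meets the environment for rule 2 (before a voiced consonant) → [oː].
/b/ (between /o/ and /v/): rule 1 targets it, but not between two vowels → unchanged [b].
/v/ stays [v].
/o/ — between /v/ and /v/, before a voiced consonant — surfaces as [oː] (rule 2).
/v/ (word-final) is unaffected → [v].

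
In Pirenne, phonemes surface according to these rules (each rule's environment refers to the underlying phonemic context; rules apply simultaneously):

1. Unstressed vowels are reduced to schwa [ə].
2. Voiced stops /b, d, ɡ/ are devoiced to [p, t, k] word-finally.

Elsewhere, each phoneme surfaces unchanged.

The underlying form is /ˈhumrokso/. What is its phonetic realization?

[ˈhumrəksə]

/h/ — not in any rule's target class → [h].
/u/ — between /h/ and /m/; rule 1 does not apply here → [u].
/m/ stays [m].
/r/ — not in any rule's target class → [r].
Rule 1 applies to /o/ (between /r/ and /k/: in an unstressed syllable) → [ə].
/k/ stays [k].
/s/ (between /k/ and /o/): no rule targets it → [s].
/o/ (word-final) occurs in an unstressed syllable → [ə] by rule 1.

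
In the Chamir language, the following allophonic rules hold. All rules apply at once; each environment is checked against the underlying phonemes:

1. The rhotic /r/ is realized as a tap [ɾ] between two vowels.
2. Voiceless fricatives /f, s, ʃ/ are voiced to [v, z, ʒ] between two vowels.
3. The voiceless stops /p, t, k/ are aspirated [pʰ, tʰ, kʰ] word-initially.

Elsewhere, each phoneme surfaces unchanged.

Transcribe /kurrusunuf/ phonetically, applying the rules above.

[kʰurruzunuf]

Rule 3 applies to /k/ (word-initial: word-initially) → [kʰ].
/u/ (between /k/ and /r/) is unaffected → [u].
/r/ (between /u/ and /r/): rule 1 targets it, but not between two vowels → unchanged [r].
/r/ (between /r/ and /u/): rule 1 targets it, but not between two vowels → unchanged [r].
/u/ (between /r/ and /s/) is unaffected → [u].
/s/ — between /u/ and /u/, between two vowels — surfaces as [z] (rule 2).
/u/ — not in any rule's target class → [u].
/n/ (between /u/ and /u/) is unaffected → [n].
/u/ (between /n/ and /f/) is unaffected → [u].
/f/ — word-final; rule 2 does not apply here → [f].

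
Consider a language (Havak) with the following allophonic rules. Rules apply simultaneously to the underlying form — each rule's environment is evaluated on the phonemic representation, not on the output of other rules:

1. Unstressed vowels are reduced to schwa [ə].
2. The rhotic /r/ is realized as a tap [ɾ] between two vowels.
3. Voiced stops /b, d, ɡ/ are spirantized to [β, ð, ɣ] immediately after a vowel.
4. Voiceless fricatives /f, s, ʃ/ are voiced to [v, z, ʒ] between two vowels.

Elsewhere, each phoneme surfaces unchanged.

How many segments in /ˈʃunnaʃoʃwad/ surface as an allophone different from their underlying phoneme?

5

Segments that undergo a rule: /a/ → [ə] (rule 1); /ʃ/ → [ʒ] (rule 4); /o/ → [ə] (rule 1); /a/ → [ə] (rule 1); /d/ → [ð] (rule 3).
All other segments surface unchanged.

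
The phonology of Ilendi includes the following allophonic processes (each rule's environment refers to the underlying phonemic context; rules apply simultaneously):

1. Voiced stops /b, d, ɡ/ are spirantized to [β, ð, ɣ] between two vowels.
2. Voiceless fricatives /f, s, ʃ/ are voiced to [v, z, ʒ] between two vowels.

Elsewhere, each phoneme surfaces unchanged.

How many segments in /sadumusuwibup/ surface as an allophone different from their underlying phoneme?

3

Segments that undergo a rule: /d/ → [ð] (rule 1); /s/ → [z] (rule 2); /b/ → [β] (rule 1).
All other segments surface unchanged.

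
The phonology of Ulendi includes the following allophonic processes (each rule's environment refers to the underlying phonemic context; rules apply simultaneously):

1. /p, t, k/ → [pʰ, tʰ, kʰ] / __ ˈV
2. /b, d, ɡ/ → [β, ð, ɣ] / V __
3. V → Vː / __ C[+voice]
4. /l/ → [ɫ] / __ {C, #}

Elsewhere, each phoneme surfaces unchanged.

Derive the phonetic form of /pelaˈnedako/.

/p/ (word-initial) fails the environment for rule 1, so it stays [p].
/e/ (between /p/ and /l/): before a voiced consonant, so rule 3 applies → [eː].
/l/ (between /e/ and /a/) is in the target of rule 4 but the environment (word-finally or immediately before a consonant) is not met → [l].
Rule 3 applies to /a/ (between /l/ and /n/: before a voiced consonant) → [aː].
Rule 3 applies to /e/ (between /n/ and /d/: before a voiced consonant) → [eː].
/d/ — between /e/ and /a/, immediately after a vowel — surfaces as [ð] (rule 2).
/a/ (between /d/ and /k/) fails the environment for rule 3, so it stays [a].
/k/ (between /a/ and /o/) is in the target of rule 1 but the environment (immediately before a stressed vowel) is not met → [k].
/o/ — word-final; rule 3 does not apply here → [o].

[peːlaːˈneːðako]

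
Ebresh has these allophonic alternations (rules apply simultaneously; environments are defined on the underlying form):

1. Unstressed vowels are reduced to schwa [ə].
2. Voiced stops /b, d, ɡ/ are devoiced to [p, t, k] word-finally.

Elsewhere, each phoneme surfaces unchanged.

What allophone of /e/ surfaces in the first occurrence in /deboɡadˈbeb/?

/e/ meets the environment for rule 1 (in an unstressed syllable) → [ə].

[ə]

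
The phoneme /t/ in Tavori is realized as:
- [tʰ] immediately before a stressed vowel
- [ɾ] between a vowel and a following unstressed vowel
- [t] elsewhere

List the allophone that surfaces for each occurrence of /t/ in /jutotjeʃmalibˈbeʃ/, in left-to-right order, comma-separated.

[ɾ], [t]

Occurrence 1 (position 3): between a vowel and an unstressed vowel → [ɾ].
Occurrence 2 (position 5): no conditioning environment matches → elsewhere allophone [t].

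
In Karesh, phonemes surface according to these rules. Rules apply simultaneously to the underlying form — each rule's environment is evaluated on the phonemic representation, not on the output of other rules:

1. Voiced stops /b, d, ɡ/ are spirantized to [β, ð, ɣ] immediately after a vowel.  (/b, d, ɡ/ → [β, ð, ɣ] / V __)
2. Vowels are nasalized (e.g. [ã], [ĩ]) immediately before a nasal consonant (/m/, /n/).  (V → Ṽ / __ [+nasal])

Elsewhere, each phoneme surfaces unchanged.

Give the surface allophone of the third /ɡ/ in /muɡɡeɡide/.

/ɡ/ — between /e/ and /i/, immediately after a vowel — surfaces as [ɣ] (rule 1).

[ɣ]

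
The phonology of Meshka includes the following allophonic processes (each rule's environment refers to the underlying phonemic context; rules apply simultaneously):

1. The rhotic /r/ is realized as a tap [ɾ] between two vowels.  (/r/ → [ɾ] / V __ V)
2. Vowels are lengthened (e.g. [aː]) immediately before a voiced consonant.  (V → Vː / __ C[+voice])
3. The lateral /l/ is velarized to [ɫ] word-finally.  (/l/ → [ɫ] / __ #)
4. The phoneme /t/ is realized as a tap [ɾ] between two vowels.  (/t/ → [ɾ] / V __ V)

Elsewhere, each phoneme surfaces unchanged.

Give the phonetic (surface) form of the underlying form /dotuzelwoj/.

[doɾuːzeːlwoːj]

/d/ — not in any rule's target class → [d].
/o/ (between /d/ and /t/) is in the target of rule 2 but the environment (before a voiced consonant) is not met → [o].
/t/ meets the environment for rule 4 (between two vowels) → [ɾ].
/u/ meets the environment for rule 2 (before a voiced consonant) → [uː].
/z/ (between /u/ and /e/): no rule targets it → [z].
/e/ (between /z/ and /l/): before a voiced consonant, so rule 2 applies → [eː].
/l/ (between /e/ and /w/): rule 3 targets it, but not word-finally → unchanged [l].
/w/ (between /l/ and /o/): no rule targets it → [w].
/o/ (between /w/ and /j/) occurs before a voiced consonant → [oː] by rule 2.
/j/ stays [j].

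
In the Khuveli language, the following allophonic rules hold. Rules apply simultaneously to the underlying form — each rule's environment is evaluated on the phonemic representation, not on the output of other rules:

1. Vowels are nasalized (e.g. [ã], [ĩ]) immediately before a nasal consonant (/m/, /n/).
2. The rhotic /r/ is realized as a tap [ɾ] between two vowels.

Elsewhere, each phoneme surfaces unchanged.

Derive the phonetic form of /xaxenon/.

[xaxẽnõn]

/x/ — not in any rule's target class → [x].
/a/ (between /x/ and /x/) is in the target of rule 1 but the environment (before a nasal consonant) is not met → [a].
/x/ (between /a/ and /e/) is unaffected → [x].
Rule 1 applies to /e/ (between /x/ and /n/: before a nasal consonant) → [ẽ].
/n/ stays [n].
/o/ — between /n/ and /n/, before a nasal consonant — surfaces as [õ] (rule 1).
/n/ (word-final) is unaffected → [n].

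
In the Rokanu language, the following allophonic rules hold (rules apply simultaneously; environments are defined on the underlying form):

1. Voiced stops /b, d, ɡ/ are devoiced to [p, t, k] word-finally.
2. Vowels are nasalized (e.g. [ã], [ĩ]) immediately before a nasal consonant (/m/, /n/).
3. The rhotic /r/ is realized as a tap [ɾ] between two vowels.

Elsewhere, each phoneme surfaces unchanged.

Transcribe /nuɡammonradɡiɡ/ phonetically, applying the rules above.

/n/ (word-initial) is unaffected → [n].
/u/ (between /n/ and /ɡ/) is in the target of rule 2 but the environment (before a nasal consonant) is not met → [u].
/ɡ/ — between /u/ and /a/; rule 1 does not apply here → [ɡ].
Rule 2 applies to /a/ (between /ɡ/ and /m/: before a nasal consonant) → [ã].
/m/ (between /a/ and /m/) is unaffected → [m].
/m/ (between /m/ and /o/): no rule targets it → [m].
/o/ meets the environment for rule 2 (before a nasal consonant) → [õ].
/n/ stays [n].
/r/ (between /n/ and /a/) is in the target of rule 3 but the environment (between two vowels) is not met → [r].
/a/ (between /r/ and /d/) fails the environment for rule 2, so it stays [a].
/d/ (between /a/ and /ɡ/) fails the environment for rule 1, so it stays [d].
/ɡ/ — between /d/ and /i/; rule 1 does not apply here → [ɡ].
/i/ (between /ɡ/ and /ɡ/) fails the environment for rule 2, so it stays [i].
Rule 1 applies to /ɡ/ (word-final: word-finally) → [k].

[nuɡãmmõnradɡik]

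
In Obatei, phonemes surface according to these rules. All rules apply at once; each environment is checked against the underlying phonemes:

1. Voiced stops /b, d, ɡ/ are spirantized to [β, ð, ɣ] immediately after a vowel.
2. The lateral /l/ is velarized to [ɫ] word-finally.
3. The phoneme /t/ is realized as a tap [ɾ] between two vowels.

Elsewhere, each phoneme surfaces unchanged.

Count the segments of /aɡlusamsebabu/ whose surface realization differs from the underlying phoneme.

3

Segments that undergo a rule: /ɡ/ → [ɣ] (rule 1); /b/ → [β] (rule 1); /b/ → [β] (rule 1).
All other segments surface unchanged.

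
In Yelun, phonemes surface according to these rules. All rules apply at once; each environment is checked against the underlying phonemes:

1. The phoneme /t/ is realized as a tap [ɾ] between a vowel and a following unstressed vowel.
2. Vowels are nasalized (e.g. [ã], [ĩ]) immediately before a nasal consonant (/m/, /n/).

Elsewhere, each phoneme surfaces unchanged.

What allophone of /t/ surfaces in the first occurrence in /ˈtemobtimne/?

[t]

/t/ — word-initial; rule 1 does not apply here → [t].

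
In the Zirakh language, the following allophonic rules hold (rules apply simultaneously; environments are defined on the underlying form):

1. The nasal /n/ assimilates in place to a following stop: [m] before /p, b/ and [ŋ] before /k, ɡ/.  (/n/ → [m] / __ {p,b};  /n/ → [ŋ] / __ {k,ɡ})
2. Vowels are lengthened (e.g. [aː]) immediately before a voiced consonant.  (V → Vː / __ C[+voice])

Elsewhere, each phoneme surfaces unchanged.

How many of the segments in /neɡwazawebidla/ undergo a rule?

Segments that undergo a rule: /e/ → [eː] (rule 2); /a/ → [aː] (rule 2); /a/ → [aː] (rule 2); /e/ → [eː] (rule 2); /i/ → [iː] (rule 2).
All other segments surface unchanged.

5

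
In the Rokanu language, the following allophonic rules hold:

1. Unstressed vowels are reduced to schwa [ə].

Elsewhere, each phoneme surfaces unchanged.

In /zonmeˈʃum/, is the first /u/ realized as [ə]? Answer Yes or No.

/u/ (between /ʃ/ and /m/) is in the target of rule 1 but the environment (in an unstressed syllable) is not met → [u].
The actual realization is [u], not [ə].

No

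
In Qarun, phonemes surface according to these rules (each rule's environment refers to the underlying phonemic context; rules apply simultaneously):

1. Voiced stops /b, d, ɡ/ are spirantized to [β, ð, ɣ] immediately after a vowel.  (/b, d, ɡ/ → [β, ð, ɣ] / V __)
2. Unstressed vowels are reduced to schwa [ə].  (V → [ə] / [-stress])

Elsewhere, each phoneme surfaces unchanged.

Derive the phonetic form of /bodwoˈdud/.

[bəðwəˈðuð]

/b/ (word-initial) fails the environment for rule 1, so it stays [b].
/o/ meets the environment for rule 2 (in an unstressed syllable) → [ə].
/d/ (between /o/ and /w/) occurs immediately after a vowel → [ð] by rule 1.
/w/ — not in any rule's target class → [w].
/o/ (between /w/ and /d/) occurs in an unstressed syllable → [ə] by rule 2.
/d/ — between /o/ and /u/, immediately after a vowel — surfaces as [ð] (rule 1).
/u/ — between /d/ and /d/; rule 2 does not apply here → [u].
/d/ (word-final): immediately after a vowel, so rule 1 applies → [ð].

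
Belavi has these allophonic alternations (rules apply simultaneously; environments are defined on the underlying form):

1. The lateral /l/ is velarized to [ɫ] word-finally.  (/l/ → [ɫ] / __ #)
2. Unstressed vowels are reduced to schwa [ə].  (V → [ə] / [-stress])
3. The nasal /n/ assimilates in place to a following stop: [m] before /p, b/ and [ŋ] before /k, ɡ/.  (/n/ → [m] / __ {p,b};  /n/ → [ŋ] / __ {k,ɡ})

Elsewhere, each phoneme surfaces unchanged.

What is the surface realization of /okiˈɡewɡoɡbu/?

[əkəˈɡewɡəɡbə]

Rule 2 applies to /o/ (word-initial: in an unstressed syllable) → [ə].
/k/ stays [k].
/i/ (between /k/ and /ɡ/) occurs in an unstressed syllable → [ə] by rule 2.
/ɡ/ (between /i/ and /e/) is unaffected → [ɡ].
/e/ (between /ɡ/ and /w/) fails the environment for rule 2, so it stays [e].
/w/ (between /e/ and /ɡ/): no rule targets it → [w].
/ɡ/ stays [ɡ].
/o/ (between /ɡ/ and /ɡ/) occurs in an unstressed syllable → [ə] by rule 2.
/ɡ/ (between /o/ and /b/) is unaffected → [ɡ].
/b/ (between /ɡ/ and /u/): no rule targets it → [b].
Rule 2 applies to /u/ (word-final: in an unstressed syllable) → [ə].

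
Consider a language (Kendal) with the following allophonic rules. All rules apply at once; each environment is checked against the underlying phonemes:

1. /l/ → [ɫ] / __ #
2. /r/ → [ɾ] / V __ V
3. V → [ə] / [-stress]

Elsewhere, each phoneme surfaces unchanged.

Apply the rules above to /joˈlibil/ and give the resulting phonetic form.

[jəˈlibəɫ]

/o/ (between /j/ and /l/) occurs in an unstressed syllable → [ə] by rule 3.
/l/ (between /o/ and /i/) is in the target of rule 1 but the environment (word-finally) is not met → [l].
/i/ (between /l/ and /b/) fails the environment for rule 3, so it stays [i].
/i/ — between /b/ and /l/, in an unstressed syllable — surfaces as [ə] (rule 3).
/l/ meets the environment for rule 1 (word-finally) → [ɫ].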